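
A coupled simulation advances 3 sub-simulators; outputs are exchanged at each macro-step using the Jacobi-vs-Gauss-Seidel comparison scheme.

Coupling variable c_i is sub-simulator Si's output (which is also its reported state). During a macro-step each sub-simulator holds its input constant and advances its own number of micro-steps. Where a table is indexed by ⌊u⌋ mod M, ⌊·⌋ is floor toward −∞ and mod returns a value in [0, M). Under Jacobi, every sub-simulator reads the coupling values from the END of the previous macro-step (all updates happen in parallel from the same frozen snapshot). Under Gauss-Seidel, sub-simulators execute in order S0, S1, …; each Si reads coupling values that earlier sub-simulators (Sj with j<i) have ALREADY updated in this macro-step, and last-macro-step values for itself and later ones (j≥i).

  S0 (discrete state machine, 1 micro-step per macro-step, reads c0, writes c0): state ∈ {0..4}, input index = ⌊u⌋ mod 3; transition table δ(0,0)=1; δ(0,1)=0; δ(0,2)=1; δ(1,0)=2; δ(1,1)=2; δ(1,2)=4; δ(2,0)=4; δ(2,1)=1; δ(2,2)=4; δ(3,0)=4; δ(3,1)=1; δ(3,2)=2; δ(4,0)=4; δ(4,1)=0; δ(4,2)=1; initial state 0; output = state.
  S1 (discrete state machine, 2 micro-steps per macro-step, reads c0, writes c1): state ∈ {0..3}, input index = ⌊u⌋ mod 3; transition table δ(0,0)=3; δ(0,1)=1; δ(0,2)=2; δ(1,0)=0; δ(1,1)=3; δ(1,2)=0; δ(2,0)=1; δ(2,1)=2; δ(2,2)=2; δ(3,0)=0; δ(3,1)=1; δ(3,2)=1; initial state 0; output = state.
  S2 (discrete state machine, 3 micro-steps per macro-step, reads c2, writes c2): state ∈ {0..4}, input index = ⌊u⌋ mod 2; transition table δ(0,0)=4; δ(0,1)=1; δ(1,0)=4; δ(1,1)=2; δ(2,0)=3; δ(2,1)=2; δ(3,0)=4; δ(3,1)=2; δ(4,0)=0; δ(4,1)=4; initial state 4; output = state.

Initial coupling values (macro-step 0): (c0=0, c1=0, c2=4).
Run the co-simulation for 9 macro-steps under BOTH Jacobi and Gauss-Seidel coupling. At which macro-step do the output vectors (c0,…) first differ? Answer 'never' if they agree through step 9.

[Jacobi] macro 1: S0 reads c0=0 → after 1×micro: 1; S1 reads c0=0 → after 2×micro: 0; S2 reads c2=4 → after 3×micro: 0 ⇒ (c0=1, c1=0, c2=0)
[Jacobi] macro 2: S0 reads c0=1 → after 1×micro: 2; S1 reads c0=1 → after 2×micro: 3; S2 reads c2=0 → after 3×micro: 4 ⇒ (c0=2, c1=3, c2=4)
[Jacobi] macro 3: S0 reads c0=2 → after 1×micro: 4; S1 reads c0=2 → after 2×micro: 0; S2 reads c2=4 → after 3×micro: 0 ⇒ (c0=4, c1=0, c2=0)
[Jacobi] macro 4: S0 reads c0=4 → after 1×micro: 0; S1 reads c0=4 → after 2×micro: 3; S2 reads c2=0 → after 3×micro: 4 ⇒ (c0=0, c1=3, c2=4)
[Jacobi] macro 5: S0 reads c0=0 → after 1×micro: 1; S1 reads c0=0 → after 2×micro: 3; S2 reads c2=4 → after 3×micro: 0 ⇒ (c0=1, c1=3, c2=0)
[Jacobi] macro 6: S0 reads c0=1 → after 1×micro: 2; S1 reads c0=1 → after 2×micro: 3; S2 reads c2=0 → after 3×micro: 4 ⇒ (c0=2, c1=3, c2=4)
[Jacobi] macro 7: S0 reads c0=2 → after 1×micro: 4; S1 reads c0=2 → after 2×micro: 0; S2 reads c2=4 → after 3×micro: 0 ⇒ (c0=4, c1=0, c2=0)
[Jacobi] macro 8: S0 reads c0=4 → after 1×micro: 0; S1 reads c0=4 → after 2×micro: 3; S2 reads c2=0 → after 3×micro: 4 ⇒ (c0=0, c1=3, c2=4)
[Jacobi] macro 9: S0 reads c0=0 → after 1×micro: 1; S1 reads c0=0 → after 2×micro: 3; S2 reads c2=4 → after 3×micro: 0 ⇒ (c0=1, c1=3, c2=0)
[Gauss-Seidel] macro 1: S0 reads c0=0 → after 1×micro: 1; S1 reads c0=1 → after 2×micro: 3; S2 reads c2=4 → after 3×micro: 0 ⇒ (c0=1, c1=3, c2=0)
[Gauss-Seidel] macro 2: S0 reads c0=1 → after 1×micro: 2; S1 reads c0=2 → after 2×micro: 0; S2 reads c2=0 → after 3×micro: 4 ⇒ (c0=2, c1=0, c2=4)
[Gauss-Seidel] macro 3: S0 reads c0=2 → after 1×micro: 4; S1 reads c0=4 → after 2×micro: 3; S2 reads c2=4 → after 3×micro: 0 ⇒ (c0=4, c1=3, c2=0)
[Gauss-Seidel] macro 4: S0 reads c0=4 → after 1×micro: 0; S1 reads c0=0 → after 2×micro: 3; S2 reads c2=0 → after 3×micro: 4 ⇒ (c0=0, c1=3, c2=4)
[Gauss-Seidel] macro 5: S0 reads c0=0 → after 1×micro: 1; S1 reads c0=1 → after 2×micro: 3; S2 reads c2=4 → after 3×micro: 0 ⇒ (c0=1, c1=3, c2=0)
[Gauss-Seidel] macro 6: S0 reads c0=1 → after 1×micro: 2; S1 reads c0=2 → after 2×micro: 0; S2 reads c2=0 → after 3×micro: 4 ⇒ (c0=2, c1=0, c2=4)
[Gauss-Seidel] macro 7: S0 reads c0=2 → after 1×micro: 4; S1 reads c0=4 → after 2×micro: 3; S2 reads c2=4 → after 3×micro: 0 ⇒ (c0=4, c1=3, c2=0)
[Gauss-Seidel] macro 8: S0 reads c0=4 → after 1×micro: 0; S1 reads c0=0 → after 2×micro: 3; S2 reads c2=0 → after 3×micro: 4 ⇒ (c0=0, c1=3, c2=4)
[Gauss-Seidel] macro 9: S0 reads c0=0 → after 1×micro: 1; S1 reads c0=1 → after 2×micro: 3; S2 reads c2=4 → after 3×micro: 0 ⇒ (c0=1, c1=3, c2=0)

first divergence at macro-step: 1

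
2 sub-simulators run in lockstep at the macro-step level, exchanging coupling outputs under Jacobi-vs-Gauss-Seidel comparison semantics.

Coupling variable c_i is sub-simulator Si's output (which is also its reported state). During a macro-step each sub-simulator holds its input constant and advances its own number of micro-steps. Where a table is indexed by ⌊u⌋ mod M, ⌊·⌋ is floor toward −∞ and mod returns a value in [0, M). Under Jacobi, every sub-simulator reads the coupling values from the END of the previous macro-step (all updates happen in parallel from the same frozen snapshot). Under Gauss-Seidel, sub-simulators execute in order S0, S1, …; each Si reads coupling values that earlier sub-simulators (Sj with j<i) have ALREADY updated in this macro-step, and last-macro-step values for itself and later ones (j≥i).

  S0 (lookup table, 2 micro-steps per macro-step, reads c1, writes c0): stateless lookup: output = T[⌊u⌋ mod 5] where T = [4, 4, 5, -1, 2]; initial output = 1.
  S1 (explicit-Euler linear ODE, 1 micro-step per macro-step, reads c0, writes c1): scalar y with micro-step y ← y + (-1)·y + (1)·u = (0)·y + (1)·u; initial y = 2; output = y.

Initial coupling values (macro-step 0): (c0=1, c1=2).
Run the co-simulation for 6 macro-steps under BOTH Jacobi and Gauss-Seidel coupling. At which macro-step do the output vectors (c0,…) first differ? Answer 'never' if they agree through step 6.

[Jacobi] macro 1: S0 reads c1=2 → after 2×micro: 5; S1 reads c0=1 → after 1×micro: 1 ⇒ (c0=5, c1=1)
[Jacobi] macro 2: S0 reads c1=1 → after 2×micro: 4; S1 reads c0=5 → after 1×micro: 5 ⇒ (c0=4, c1=5)
[Jacobi] macro 3: S0 reads c1=5 → after 2×micro: 4; S1 reads c0=4 → after 1×micro: 4 ⇒ (c0=4, c1=4)
[Jacobi] macro 4: S0 reads c1=4 → after 2×micro: 2; S1 reads c0=4 → after 1×micro: 4 ⇒ (c0=2, c1=4)
[Jacobi] macro 5: S0 reads c1=4 → after 2×micro: 2; S1 reads c0=2 → after 1×micro: 2 ⇒ (c0=2, c1=2)
[Jacobi] macro 6: S0 reads c1=2 → after 2×micro: 5; S1 reads c0=2 → after 1×micro: 2 ⇒ (c0=5, c1=2)
[Gauss-Seidel] macro 1: S0 reads c1=2 → after 2×micro: 5; S1 reads c0=5 → after 1×micro: 5 ⇒ (c0=5, c1=5)
[Gauss-Seidel] macro 2: S0 reads c1=5 → after 2×micro: 4; S1 reads c0=4 → after 1×micro: 4 ⇒ (c0=4, c1=4)
[Gauss-Seidel] macro 3: S0 reads c1=4 → after 2×micro: 2; S1 reads c0=2 → after 1×micro: 2 ⇒ (c0=2, c1=2)
[Gauss-Seidel] macro 4: S0 reads c1=2 → after 2×micro: 5; S1 reads c0=5 → after 1×micro: 5 ⇒ (c0=5, c1=5)
[Gauss-Seidel] macro 5: S0 reads c1=5 → after 2×micro: 4; S1 reads c0=4 → after 1×micro: 4 ⇒ (c0=4, c1=4)
[Gauss-Seidel] macro 6: S0 reads c1=4 → after 2×micro: 2; S1 reads c0=2 → after 1×micro: 2 ⇒ (c0=2, c1=2)

first divergence at macro-step: 1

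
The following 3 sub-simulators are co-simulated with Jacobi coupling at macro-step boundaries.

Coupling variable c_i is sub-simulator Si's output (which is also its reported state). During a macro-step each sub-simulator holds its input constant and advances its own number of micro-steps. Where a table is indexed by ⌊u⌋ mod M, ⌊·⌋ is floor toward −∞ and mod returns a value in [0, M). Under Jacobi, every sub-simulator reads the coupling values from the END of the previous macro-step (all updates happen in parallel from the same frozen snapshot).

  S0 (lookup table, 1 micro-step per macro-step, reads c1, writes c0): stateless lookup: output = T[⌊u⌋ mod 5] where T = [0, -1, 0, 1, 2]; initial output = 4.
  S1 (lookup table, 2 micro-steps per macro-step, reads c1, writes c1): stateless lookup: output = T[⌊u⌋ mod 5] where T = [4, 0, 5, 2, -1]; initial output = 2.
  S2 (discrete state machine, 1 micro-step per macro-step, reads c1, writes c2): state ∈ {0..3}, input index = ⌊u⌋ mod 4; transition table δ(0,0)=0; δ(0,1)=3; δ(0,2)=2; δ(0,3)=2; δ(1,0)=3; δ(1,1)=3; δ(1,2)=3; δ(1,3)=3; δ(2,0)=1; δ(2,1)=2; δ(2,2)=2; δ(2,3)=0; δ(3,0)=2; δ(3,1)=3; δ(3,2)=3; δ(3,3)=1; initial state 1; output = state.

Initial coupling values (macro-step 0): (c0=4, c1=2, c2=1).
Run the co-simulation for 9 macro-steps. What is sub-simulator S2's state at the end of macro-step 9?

S2 state at macro-step 9 = 2

macro 1: S0 reads c1=2 → after 1×micro: 0; S1 reads c1=2 → after 2×micro: 5; S2 reads c1=2 → after 1×micro: 3 ⇒ (c0=0, c1=5, c2=3)
macro 2: S0 reads c1=5 → after 1×micro: 0; S1 reads c1=5 → after 2×micro: 4; S2 reads c1=5 → after 1×micro: 3 ⇒ (c0=0, c1=4, c2=3)
macro 3: S0 reads c1=4 → after 1×micro: 2; S1 reads c1=4 → after 2×micro: -1; S2 reads c1=4 → after 1×micro: 2 ⇒ (c0=2, c1=-1, c2=2)
macro 4: S0 reads c1=-1 → after 1×micro: 2; S1 reads c1=-1 → after 2×micro: -1; S2 reads c1=-1 → after 1×micro: 0 ⇒ (c0=2, c1=-1, c2=0)
macro 5: S0 reads c1=-1 → after 1×micro: 2; S1 reads c1=-1 → after 2×micro: -1; S2 reads c1=-1 → after 1×micro: 2 ⇒ (c0=2, c1=-1, c2=2)
macro 6: S0 reads c1=-1 → after 1×micro: 2; S1 reads c1=-1 → after 2×micro: -1; S2 reads c1=-1 → after 1×micro: 0 ⇒ (c0=2, c1=-1, c2=0)
macro 7: S0 reads c1=-1 → after 1×micro: 2; S1 reads c1=-1 → after 2×micro: -1; S2 reads c1=-1 → after 1×micro: 2 ⇒ (c0=2, c1=-1, c2=2)
macro 8: S0 reads c1=-1 → after 1×micro: 2; S1 reads c1=-1 → after 2×micro: -1; S2 reads c1=-1 → after 1×micro: 0 ⇒ (c0=2, c1=-1, c2=0)
macro 9: S0 reads c1=-1 → after 1×micro: 2; S1 reads c1=-1 → after 2×micro: -1; S2 reads c1=-1 → after 1×micro: 2 ⇒ (c0=2, c1=-1, c2=2)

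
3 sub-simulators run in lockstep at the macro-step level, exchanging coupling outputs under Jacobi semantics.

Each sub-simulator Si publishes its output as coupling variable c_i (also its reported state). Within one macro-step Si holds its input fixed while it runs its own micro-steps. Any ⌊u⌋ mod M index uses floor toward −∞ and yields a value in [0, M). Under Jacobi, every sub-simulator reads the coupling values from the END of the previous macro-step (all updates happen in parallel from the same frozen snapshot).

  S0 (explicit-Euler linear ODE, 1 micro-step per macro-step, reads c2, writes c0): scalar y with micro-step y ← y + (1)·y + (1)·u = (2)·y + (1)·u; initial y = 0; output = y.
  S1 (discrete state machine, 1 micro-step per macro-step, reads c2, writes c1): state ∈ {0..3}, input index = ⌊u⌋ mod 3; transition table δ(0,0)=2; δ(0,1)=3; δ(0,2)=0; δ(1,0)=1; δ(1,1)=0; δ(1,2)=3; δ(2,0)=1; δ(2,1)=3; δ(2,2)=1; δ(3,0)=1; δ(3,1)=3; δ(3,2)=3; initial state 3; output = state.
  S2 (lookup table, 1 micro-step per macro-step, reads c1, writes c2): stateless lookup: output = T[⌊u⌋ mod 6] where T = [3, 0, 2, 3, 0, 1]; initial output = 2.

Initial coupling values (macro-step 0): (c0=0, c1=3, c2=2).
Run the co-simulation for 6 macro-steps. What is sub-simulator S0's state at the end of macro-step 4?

S0 state at macro-step 4 = 34

macro 1: S0 reads c2=2 → after 1×micro: 2; S1 reads c2=2 → after 1×micro: 3; S2 reads c1=3 → after 1×micro: 3 ⇒ (c0=2, c1=3, c2=3)
macro 2: S0 reads c2=3 → after 1×micro: 7; S1 reads c2=3 → after 1×micro: 1; S2 reads c1=3 → after 1×micro: 3 ⇒ (c0=7, c1=1, c2=3)
macro 3: S0 reads c2=3 → after 1×micro: 17; S1 reads c2=3 → after 1×micro: 1; S2 reads c1=1 → after 1×micro: 0 ⇒ (c0=17, c1=1, c2=0)
macro 4: S0 reads c2=0 → after 1×micro: 34; S1 reads c2=0 → after 1×micro: 1; S2 reads c1=1 → after 1×micro: 0 ⇒ (c0=34, c1=1, c2=0)
macro 5: S0 reads c2=0 → after 1×micro: 68; S1 reads c2=0 → after 1×micro: 1; S2 reads c1=1 → after 1×micro: 0 ⇒ (c0=68, c1=1, c2=0)
macro 6: S0 reads c2=0 → after 1×micro: 136; S1 reads c2=0 → after 1×micro: 1; S2 reads c1=1 → after 1×micro: 0 ⇒ (c0=136, c1=1, c2=0)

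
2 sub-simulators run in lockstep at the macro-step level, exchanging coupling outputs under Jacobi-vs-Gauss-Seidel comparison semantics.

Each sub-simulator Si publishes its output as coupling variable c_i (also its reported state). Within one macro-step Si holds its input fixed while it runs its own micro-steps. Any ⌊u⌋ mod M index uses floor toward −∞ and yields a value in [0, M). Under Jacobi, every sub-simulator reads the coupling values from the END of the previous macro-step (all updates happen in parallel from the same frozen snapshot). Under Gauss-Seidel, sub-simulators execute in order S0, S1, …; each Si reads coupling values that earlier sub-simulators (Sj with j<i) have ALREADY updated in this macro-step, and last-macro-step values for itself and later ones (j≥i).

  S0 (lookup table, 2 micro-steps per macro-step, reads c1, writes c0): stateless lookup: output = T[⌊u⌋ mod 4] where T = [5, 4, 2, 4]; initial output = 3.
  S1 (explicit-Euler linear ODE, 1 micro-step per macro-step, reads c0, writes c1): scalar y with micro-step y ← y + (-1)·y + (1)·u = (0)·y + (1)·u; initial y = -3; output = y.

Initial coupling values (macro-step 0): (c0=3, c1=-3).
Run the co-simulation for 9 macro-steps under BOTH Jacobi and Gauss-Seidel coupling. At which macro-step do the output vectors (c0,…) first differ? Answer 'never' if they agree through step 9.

first divergence at macro-step: 1

[Jacobi] macro 1: S0 reads c1=-3 → after 2×micro: 4; S1 reads c0=3 → after 1×micro: 3 ⇒ (c0=4, c1=3)
[Jacobi] macro 2: S0 reads c1=3 → after 2×micro: 4; S1 reads c0=4 → after 1×micro: 4 ⇒ (c0=4, c1=4)
[Jacobi] macro 3: S0 reads c1=4 → after 2×micro: 5; S1 reads c0=4 → after 1×micro: 4 ⇒ (c0=5, c1=4)
[Jacobi] macro 4: S0 reads c1=4 → after 2×micro: 5; S1 reads c0=5 → after 1×micro: 5 ⇒ (c0=5, c1=5)
[Jacobi] macro 5: S0 reads c1=5 → after 2×micro: 4; S1 reads c0=5 → after 1×micro: 5 ⇒ (c0=4, c1=5)
[Jacobi] macro 6: S0 reads c1=5 → after 2×micro: 4; S1 reads c0=4 → after 1×micro: 4 ⇒ (c0=4, c1=4)
[Jacobi] macro 7: S0 reads c1=4 → after 2×micro: 5; S1 reads c0=4 → after 1×micro: 4 ⇒ (c0=5, c1=4)
[Jacobi] macro 8: S0 reads c1=4 → after 2×micro: 5; S1 reads c0=5 → after 1×micro: 5 ⇒ (c0=5, c1=5)
[Jacobi] macro 9: S0 reads c1=5 → after 2×micro: 4; S1 reads c0=5 → after 1×micro: 5 ⇒ (c0=4, c1=5)
[Gauss-Seidel] macro 1: S0 reads c1=-3 → after 2×micro: 4; S1 reads c0=4 → after 1×micro: 4 ⇒ (c0=4, c1=4)
[Gauss-Seidel] macro 2: S0 reads c1=4 → after 2×micro: 5; S1 reads c0=5 → after 1×micro: 5 ⇒ (c0=5, c1=5)
[Gauss-Seidel] macro 3: S0 reads c1=5 → after 2×micro: 4; S1 reads c0=4 → after 1×micro: 4 ⇒ (c0=4, c1=4)
[Gauss-Seidel] macro 4: S0 reads c1=4 → after 2×micro: 5; S1 reads c0=5 → after 1×micro: 5 ⇒ (c0=5, c1=5)
[Gauss-Seidel] macro 5: S0 reads c1=5 → after 2×micro: 4; S1 reads c0=4 → after 1×micro: 4 ⇒ (c0=4, c1=4)
[Gauss-Seidel] macro 6: S0 reads c1=4 → after 2×micro: 5; S1 reads c0=5 → after 1×micro: 5 ⇒ (c0=5, c1=5)
[Gauss-Seidel] macro 7: S0 reads c1=5 → after 2×micro: 4; S1 reads c0=4 → after 1×micro: 4 ⇒ (c0=4, c1=4)
[Gauss-Seidel] macro 8: S0 reads c1=4 → after 2×micro: 5; S1 reads c0=5 → after 1×micro: 5 ⇒ (c0=5, c1=5)
[Gauss-Seidel] macro 9: S0 reads c1=5 → after 2×micro: 4; S1 reads c0=4 → after 1×micro: 4 ⇒ (c0=4, c1=4)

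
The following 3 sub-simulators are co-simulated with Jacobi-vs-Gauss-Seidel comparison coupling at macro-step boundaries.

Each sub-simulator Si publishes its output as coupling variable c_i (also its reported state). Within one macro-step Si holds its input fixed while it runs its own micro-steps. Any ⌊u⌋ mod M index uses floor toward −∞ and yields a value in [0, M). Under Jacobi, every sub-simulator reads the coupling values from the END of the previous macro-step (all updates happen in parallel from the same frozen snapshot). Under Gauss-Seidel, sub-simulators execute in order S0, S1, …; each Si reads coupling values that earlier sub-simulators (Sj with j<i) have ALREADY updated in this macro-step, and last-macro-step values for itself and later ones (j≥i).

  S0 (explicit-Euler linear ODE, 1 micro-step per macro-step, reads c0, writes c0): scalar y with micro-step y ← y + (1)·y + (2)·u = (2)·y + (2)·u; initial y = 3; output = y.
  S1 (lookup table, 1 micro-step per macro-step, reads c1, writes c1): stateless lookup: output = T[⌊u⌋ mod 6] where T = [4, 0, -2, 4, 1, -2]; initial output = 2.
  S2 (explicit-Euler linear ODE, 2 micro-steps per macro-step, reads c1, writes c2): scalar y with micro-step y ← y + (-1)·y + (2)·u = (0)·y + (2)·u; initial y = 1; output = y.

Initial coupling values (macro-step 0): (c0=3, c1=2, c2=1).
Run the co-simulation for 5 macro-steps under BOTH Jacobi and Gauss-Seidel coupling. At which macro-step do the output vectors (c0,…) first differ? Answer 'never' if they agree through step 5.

first divergence at macro-step: 1

[Jacobi] macro 1: S0 reads c0=3 → after 1×micro: 12; S1 reads c1=2 → after 1×micro: -2; S2 reads c1=2 → after 2×micro: 4 ⇒ (c0=12, c1=-2, c2=4)
[Jacobi] macro 2: S0 reads c0=12 → after 1×micro: 48; S1 reads c1=-2 → after 1×micro: 1; S2 reads c1=-2 → after 2×micro: -4 ⇒ (c0=48, c1=1, c2=-4)
[Jacobi] macro 3: S0 reads c0=48 → after 1×micro: 192; S1 reads c1=1 → after 1×micro: 0; S2 reads c1=1 → after 2×micro: 2 ⇒ (c0=192, c1=0, c2=2)
[Jacobi] macro 4: S0 reads c0=192 → after 1×micro: 768; S1 reads c1=0 → after 1×micro: 4; S2 reads c1=0 → after 2×micro: 0 ⇒ (c0=768, c1=4, c2=0)
[Jacobi] macro 5: S0 reads c0=768 → after 1×micro: 3072; S1 reads c1=4 → after 1×micro: 1; S2 reads c1=4 → after 2×micro: 8 ⇒ (c0=3072, c1=1, c2=8)
[Gauss-Seidel] macro 1: S0 reads c0=3 → after 1×micro: 12; S1 reads c1=2 → after 1×micro: -2; S2 reads c1=-2 → after 2×micro: -4 ⇒ (c0=12, c1=-2, c2=-4)
[Gauss-Seidel] macro 2: S0 reads c0=12 → after 1×micro: 48; S1 reads c1=-2 → after 1×micro: 1; S2 reads c1=1 → after 2×micro: 2 ⇒ (c0=48, c1=1, c2=2)
[Gauss-Seidel] macro 3: S0 reads c0=48 → after 1×micro: 192; S1 reads c1=1 → after 1×micro: 0; S2 reads c1=0 → after 2×micro: 0 ⇒ (c0=192, c1=0, c2=0)
[Gauss-Seidel] macro 4: S0 reads c0=192 → after 1×micro: 768; S1 reads c1=0 → after 1×micro: 4; S2 reads c1=4 → after 2×micro: 8 ⇒ (c0=768, c1=4, c2=8)
[Gauss-Seidel] macro 5: S0 reads c0=768 → after 1×micro: 3072; S1 reads c1=4 → after 1×micro: 1; S2 reads c1=1 → after 2×micro: 2 ⇒ (c0=3072, c1=1, c2=2)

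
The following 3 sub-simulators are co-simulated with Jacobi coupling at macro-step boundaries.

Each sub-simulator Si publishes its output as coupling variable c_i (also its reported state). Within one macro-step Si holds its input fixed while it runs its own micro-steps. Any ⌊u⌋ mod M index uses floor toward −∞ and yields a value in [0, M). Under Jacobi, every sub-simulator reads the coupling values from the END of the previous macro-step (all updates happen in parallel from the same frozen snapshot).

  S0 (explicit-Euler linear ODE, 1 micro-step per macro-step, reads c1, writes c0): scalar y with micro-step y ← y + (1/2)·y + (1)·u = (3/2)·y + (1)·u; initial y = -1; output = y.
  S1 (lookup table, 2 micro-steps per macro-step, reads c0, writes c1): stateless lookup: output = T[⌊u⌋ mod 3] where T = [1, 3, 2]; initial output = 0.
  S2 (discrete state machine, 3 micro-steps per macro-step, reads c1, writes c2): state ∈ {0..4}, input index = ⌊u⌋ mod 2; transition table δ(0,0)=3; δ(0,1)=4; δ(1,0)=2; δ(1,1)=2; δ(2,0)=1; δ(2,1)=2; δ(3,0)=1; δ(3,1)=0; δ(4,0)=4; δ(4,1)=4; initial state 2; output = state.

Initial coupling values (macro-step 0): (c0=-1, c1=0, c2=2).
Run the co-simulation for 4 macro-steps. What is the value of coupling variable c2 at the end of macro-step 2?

c2 at macro-step 2 = 2

macro 1: S0 reads c1=0 → after 1×micro: -3/2; S1 reads c0=-1 → after 2×micro: 2; S2 reads c1=0 → after 3×micro: 1 ⇒ (c0=-3/2, c1=2, c2=1)
macro 2: S0 reads c1=2 → after 1×micro: -1/4; S1 reads c0=-3/2 → after 2×micro: 3; S2 reads c1=2 → after 3×micro: 2 ⇒ (c0=-1/4, c1=3, c2=2)
macro 3: S0 reads c1=3 → after 1×micro: 21/8; S1 reads c0=-1/4 → after 2×micro: 2; S2 reads c1=3 → after 3×micro: 2 ⇒ (c0=21/8, c1=2, c2=2)
macro 4: S0 reads c1=2 → after 1×micro: 95/16; S1 reads c0=21/8 → after 2×micro: 2; S2 reads c1=2 → after 3×micro: 1 ⇒ (c0=95/16, c1=2, c2=1)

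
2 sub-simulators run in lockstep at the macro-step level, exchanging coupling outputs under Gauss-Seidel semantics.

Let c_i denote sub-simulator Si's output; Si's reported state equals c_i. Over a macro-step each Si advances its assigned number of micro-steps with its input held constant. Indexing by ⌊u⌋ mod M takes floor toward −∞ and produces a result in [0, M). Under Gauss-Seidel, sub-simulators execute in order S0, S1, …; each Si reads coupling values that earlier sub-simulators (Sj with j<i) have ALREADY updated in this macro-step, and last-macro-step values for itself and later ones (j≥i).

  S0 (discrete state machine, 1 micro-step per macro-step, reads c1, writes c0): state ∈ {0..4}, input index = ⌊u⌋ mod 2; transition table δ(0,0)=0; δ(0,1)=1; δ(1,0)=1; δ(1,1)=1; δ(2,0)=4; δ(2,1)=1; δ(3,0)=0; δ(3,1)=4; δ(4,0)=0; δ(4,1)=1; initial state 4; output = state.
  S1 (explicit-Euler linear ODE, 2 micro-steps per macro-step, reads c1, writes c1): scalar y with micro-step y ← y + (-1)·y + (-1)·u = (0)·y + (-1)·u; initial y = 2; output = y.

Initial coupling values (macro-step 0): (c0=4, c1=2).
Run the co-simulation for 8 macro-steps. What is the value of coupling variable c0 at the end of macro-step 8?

macro 1: S0 reads c1=2 → after 1×micro: 0; S1 reads c1=2 → after 2×micro: -2 ⇒ (c0=0, c1=-2)
macro 2: S0 reads c1=-2 → after 1×micro: 0; S1 reads c1=-2 → after 2×micro: 2 ⇒ (c0=0, c1=2)
macro 3: S0 reads c1=2 → after 1×micro: 0; S1 reads c1=2 → after 2×micro: -2 ⇒ (c0=0, c1=-2)
macro 4: S0 reads c1=-2 → after 1×micro: 0; S1 reads c1=-2 → after 2×micro: 2 ⇒ (c0=0, c1=2)
macro 5: S0 reads c1=2 → after 1×micro: 0; S1 reads c1=2 → after 2×micro: -2 ⇒ (c0=0, c1=-2)
macro 6: S0 reads c1=-2 → after 1×micro: 0; S1 reads c1=-2 → after 2×micro: 2 ⇒ (c0=0, c1=2)
macro 7: S0 reads c1=2 → after 1×micro: 0; S1 reads c1=2 → after 2×micro: -2 ⇒ (c0=0, c1=-2)
macro 8: S0 reads c1=-2 → after 1×micro: 0; S1 reads c1=-2 → after 2×micro: 2 ⇒ (c0=0, c1=2)

c0 at macro-step 8 = 0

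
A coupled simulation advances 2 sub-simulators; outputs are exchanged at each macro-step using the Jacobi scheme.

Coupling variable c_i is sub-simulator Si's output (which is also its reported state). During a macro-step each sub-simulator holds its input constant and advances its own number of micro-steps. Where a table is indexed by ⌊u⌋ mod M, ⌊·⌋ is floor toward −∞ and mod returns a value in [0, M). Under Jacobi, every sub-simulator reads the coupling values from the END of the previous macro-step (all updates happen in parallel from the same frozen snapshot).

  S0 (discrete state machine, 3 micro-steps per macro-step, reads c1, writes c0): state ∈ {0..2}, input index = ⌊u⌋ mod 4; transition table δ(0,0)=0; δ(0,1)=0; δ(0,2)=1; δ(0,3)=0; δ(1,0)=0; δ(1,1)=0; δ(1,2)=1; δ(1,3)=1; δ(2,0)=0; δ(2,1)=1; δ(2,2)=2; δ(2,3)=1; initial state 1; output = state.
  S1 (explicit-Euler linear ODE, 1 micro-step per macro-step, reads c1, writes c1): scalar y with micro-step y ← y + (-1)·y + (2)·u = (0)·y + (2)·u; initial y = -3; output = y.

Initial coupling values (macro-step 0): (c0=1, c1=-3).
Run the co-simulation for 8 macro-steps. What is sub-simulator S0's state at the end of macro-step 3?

macro 1: S0 reads c1=-3 → after 3×micro: 0; S1 reads c1=-3 → after 1×micro: -6 ⇒ (c0=0, c1=-6)
macro 2: S0 reads c1=-6 → after 3×micro: 1; S1 reads c1=-6 → after 1×micro: -12 ⇒ (c0=1, c1=-12)
macro 3: S0 reads c1=-12 → after 3×micro: 0; S1 reads c1=-12 → after 1×micro: -24 ⇒ (c0=0, c1=-24)
macro 4: S0 reads c1=-24 → after 3×micro: 0; S1 reads c1=-24 → after 1×micro: -48 ⇒ (c0=0, c1=-48)
macro 5: S0 reads c1=-48 → after 3×micro: 0; S1 reads c1=-48 → after 1×micro: -96 ⇒ (c0=0, c1=-96)
macro 6: S0 reads c1=-96 → after 3×micro: 0; S1 reads c1=-96 → after 1×micro: -192 ⇒ (c0=0, c1=-192)
macro 7: S0 reads c1=-192 → after 3×micro: 0; S1 reads c1=-192 → after 1×micro: -384 ⇒ (c0=0, c1=-384)
macro 8: S0 reads c1=-384 → after 3×micro: 0; S1 reads c1=-384 → after 1×micro: -768 ⇒ (c0=0, c1=-768)

S0 state at macro-step 3 = 0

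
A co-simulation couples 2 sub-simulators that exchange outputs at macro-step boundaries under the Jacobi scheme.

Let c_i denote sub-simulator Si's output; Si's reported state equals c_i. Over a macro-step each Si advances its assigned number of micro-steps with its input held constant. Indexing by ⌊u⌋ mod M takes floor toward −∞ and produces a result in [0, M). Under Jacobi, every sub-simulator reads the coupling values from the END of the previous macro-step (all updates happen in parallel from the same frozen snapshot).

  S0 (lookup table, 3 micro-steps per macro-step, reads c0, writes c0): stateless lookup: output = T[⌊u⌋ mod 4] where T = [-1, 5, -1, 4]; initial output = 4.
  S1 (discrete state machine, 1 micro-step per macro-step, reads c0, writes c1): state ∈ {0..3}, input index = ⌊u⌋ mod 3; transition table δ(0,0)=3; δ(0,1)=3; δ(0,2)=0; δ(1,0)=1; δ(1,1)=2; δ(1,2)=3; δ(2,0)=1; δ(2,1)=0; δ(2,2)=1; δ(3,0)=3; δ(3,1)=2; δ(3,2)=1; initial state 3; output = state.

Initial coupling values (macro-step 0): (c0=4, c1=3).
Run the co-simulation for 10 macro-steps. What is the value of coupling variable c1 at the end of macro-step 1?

macro 1: S0 reads c0=4 → after 3×micro: -1; S1 reads c0=4 → after 1×micro: 2 ⇒ (c0=-1, c1=2)
macro 2: S0 reads c0=-1 → after 3×micro: 4; S1 reads c0=-1 → after 1×micro: 1 ⇒ (c0=4, c1=1)
macro 3: S0 reads c0=4 → after 3×micro: -1; S1 reads c0=4 → after 1×micro: 2 ⇒ (c0=-1, c1=2)
macro 4: S0 reads c0=-1 → after 3×micro: 4; S1 reads c0=-1 → after 1×micro: 1 ⇒ (c0=4, c1=1)
macro 5: S0 reads c0=4 → after 3×micro: -1; S1 reads c0=4 → after 1×micro: 2 ⇒ (c0=-1, c1=2)
macro 6: S0 reads c0=-1 → after 3×micro: 4; S1 reads c0=-1 → after 1×micro: 1 ⇒ (c0=4, c1=1)
macro 7: S0 reads c0=4 → after 3×micro: -1; S1 reads c0=4 → after 1×micro: 2 ⇒ (c0=-1, c1=2)
macro 8: S0 reads c0=-1 → after 3×micro: 4; S1 reads c0=-1 → after 1×micro: 1 ⇒ (c0=4, c1=1)
macro 9: S0 reads c0=4 → after 3×micro: -1; S1 reads c0=4 → after 1×micro: 2 ⇒ (c0=-1, c1=2)
macro 10: S0 reads c0=-1 → after 3×micro: 4; S1 reads c0=-1 → after 1×micro: 1 ⇒ (c0=4, c1=1)

c1 at macro-step 1 = 2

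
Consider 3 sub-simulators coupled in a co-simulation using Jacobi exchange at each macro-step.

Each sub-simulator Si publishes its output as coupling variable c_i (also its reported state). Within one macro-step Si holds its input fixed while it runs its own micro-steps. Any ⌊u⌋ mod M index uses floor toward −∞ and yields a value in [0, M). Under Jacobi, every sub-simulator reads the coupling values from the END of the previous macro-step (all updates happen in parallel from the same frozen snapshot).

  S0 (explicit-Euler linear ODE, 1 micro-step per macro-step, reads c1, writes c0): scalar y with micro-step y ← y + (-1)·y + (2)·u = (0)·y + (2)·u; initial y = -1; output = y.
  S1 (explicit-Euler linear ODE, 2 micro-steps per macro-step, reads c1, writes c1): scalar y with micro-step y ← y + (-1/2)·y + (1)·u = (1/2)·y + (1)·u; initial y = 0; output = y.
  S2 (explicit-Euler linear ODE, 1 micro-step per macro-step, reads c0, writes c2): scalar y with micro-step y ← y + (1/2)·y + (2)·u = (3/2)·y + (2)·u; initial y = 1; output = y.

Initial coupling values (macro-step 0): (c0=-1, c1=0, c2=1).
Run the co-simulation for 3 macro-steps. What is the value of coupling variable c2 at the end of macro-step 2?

macro 1: S0 reads c1=0 → after 1×micro: 0; S1 reads c1=0 → after 2×micro: 0; S2 reads c0=-1 → after 1×micro: -1/2 ⇒ (c0=0, c1=0, c2=-1/2)
macro 2: S0 reads c1=0 → after 1×micro: 0; S1 reads c1=0 → after 2×micro: 0; S2 reads c0=0 → after 1×micro: -3/4 ⇒ (c0=0, c1=0, c2=-3/4)
macro 3: S0 reads c1=0 → after 1×micro: 0; S1 reads c1=0 → after 2×micro: 0; S2 reads c0=0 → after 1×micro: -9/8 ⇒ (c0=0, c1=0, c2=-9/8)

c2 at macro-step 2 = -3/4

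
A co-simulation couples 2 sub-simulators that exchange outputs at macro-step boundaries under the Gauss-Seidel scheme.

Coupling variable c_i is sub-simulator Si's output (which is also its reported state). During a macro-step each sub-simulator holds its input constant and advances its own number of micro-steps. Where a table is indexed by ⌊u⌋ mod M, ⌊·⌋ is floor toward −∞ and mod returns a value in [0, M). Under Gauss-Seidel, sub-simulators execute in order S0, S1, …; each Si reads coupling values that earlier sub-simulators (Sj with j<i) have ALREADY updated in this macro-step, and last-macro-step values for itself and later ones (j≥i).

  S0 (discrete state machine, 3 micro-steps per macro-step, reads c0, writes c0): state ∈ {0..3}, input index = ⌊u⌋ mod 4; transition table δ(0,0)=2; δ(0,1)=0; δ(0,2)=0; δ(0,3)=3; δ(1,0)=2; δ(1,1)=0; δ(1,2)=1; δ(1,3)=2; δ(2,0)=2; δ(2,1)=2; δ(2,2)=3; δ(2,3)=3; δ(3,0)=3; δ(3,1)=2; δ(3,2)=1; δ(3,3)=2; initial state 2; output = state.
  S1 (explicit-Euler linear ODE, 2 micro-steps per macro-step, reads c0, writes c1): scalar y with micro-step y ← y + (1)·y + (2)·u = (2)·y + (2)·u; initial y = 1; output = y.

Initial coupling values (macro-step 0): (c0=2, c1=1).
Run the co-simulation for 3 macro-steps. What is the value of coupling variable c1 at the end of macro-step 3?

c1 at macro-step 3 = 172

macro 1: S0 reads c0=2 → after 3×micro: 1; S1 reads c0=1 → after 2×micro: 10 ⇒ (c0=1, c1=10)
macro 2: S0 reads c0=1 → after 3×micro: 0; S1 reads c0=0 → after 2×micro: 40 ⇒ (c0=0, c1=40)
macro 3: S0 reads c0=0 → after 3×micro: 2; S1 reads c0=2 → after 2×micro: 172 ⇒ (c0=2, c1=172)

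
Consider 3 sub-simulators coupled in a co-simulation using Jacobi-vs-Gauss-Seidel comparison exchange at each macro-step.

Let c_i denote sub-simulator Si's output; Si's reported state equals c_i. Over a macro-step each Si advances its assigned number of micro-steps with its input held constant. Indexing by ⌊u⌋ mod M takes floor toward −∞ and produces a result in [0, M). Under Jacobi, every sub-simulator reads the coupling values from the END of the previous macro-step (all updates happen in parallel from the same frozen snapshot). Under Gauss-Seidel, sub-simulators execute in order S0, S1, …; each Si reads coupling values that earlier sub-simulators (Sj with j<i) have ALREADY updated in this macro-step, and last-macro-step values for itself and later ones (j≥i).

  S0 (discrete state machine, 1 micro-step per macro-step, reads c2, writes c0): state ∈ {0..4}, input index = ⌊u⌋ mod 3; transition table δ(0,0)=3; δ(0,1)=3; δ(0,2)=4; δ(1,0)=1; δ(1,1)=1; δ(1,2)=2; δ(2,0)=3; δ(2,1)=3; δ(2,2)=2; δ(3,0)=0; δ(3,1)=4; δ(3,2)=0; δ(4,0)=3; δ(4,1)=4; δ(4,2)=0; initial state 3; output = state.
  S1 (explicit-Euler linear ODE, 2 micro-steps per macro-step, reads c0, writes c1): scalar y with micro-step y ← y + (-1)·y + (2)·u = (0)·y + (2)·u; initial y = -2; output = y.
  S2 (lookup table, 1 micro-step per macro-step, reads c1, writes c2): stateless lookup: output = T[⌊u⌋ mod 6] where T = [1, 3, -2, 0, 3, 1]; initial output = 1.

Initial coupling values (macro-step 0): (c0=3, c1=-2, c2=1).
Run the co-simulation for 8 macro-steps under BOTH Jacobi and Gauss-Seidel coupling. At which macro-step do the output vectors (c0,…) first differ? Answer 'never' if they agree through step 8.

first divergence at macro-step: 1

[Jacobi] macro 1: S0 reads c2=1 → after 1×micro: 4; S1 reads c0=3 → after 2×micro: 6; S2 reads c1=-2 → after 1×micro: 3 ⇒ (c0=4, c1=6, c2=3)
[Jacobi] macro 2: S0 reads c2=3 → after 1×micro: 3; S1 reads c0=4 → after 2×micro: 8; S2 reads c1=6 → after 1×micro: 1 ⇒ (c0=3, c1=8, c2=1)
[Jacobi] macro 3: S0 reads c2=1 → after 1×micro: 4; S1 reads c0=3 → after 2×micro: 6; S2 reads c1=8 → after 1×micro: -2 ⇒ (c0=4, c1=6, c2=-2)
[Jacobi] macro 4: S0 reads c2=-2 → after 1×micro: 4; S1 reads c0=4 → after 2×micro: 8; S2 reads c1=6 → after 1×micro: 1 ⇒ (c0=4, c1=8, c2=1)
[Jacobi] macro 5: S0 reads c2=1 → after 1×micro: 4; S1 reads c0=4 → after 2×micro: 8; S2 reads c1=8 → after 1×micro: -2 ⇒ (c0=4, c1=8, c2=-2)
[Jacobi] macro 6: S0 reads c2=-2 → after 1×micro: 4; S1 reads c0=4 → after 2×micro: 8; S2 reads c1=8 → after 1×micro: -2 ⇒ (c0=4, c1=8, c2=-2)
[Jacobi] macro 7: S0 reads c2=-2 → after 1×micro: 4; S1 reads c0=4 → after 2×micro: 8; S2 reads c1=8 → after 1×micro: -2 ⇒ (c0=4, c1=8, c2=-2)
[Jacobi] macro 8: S0 reads c2=-2 → after 1×micro: 4; S1 reads c0=4 → after 2×micro: 8; S2 reads c1=8 → after 1×micro: -2 ⇒ (c0=4, c1=8, c2=-2)
[Gauss-Seidel] macro 1: S0 reads c2=1 → after 1×micro: 4; S1 reads c0=4 → after 2×micro: 8; S2 reads c1=8 → after 1×micro: -2 ⇒ (c0=4, c1=8, c2=-2)
[Gauss-Seidel] macro 2: S0 reads c2=-2 → after 1×micro: 4; S1 reads c0=4 → after 2×micro: 8; S2 reads c1=8 → after 1×micro: -2 ⇒ (c0=4, c1=8, c2=-2)
[Gauss-Seidel] macro 3: S0 reads c2=-2 → after 1×micro: 4; S1 reads c0=4 → after 2×micro: 8; S2 reads c1=8 → after 1×micro: -2 ⇒ (c0=4, c1=8, c2=-2)
[Gauss-Seidel] macro 4: S0 reads c2=-2 → after 1×micro: 4; S1 reads c0=4 → after 2×micro: 8; S2 reads c1=8 → after 1×micro: -2 ⇒ (c0=4, c1=8, c2=-2)
[Gauss-Seidel] macro 5: S0 reads c2=-2 → after 1×micro: 4; S1 reads c0=4 → after 2×micro: 8; S2 reads c1=8 → after 1×micro: -2 ⇒ (c0=4, c1=8, c2=-2)
[Gauss-Seidel] macro 6: S0 reads c2=-2 → after 1×micro: 4; S1 reads c0=4 → after 2×micro: 8; S2 reads c1=8 → after 1×micro: -2 ⇒ (c0=4, c1=8, c2=-2)
[Gauss-Seidel] macro 7: S0 reads c2=-2 → after 1×micro: 4; S1 reads c0=4 → after 2×micro: 8; S2 reads c1=8 → after 1×micro: -2 ⇒ (c0=4, c1=8, c2=-2)
[Gauss-Seidel] macro 8: S0 reads c2=-2 → after 1×micro: 4; S1 reads c0=4 → after 2×micro: 8; S2 reads c1=8 → after 1×micro: -2 ⇒ (c0=4, c1=8, c2=-2)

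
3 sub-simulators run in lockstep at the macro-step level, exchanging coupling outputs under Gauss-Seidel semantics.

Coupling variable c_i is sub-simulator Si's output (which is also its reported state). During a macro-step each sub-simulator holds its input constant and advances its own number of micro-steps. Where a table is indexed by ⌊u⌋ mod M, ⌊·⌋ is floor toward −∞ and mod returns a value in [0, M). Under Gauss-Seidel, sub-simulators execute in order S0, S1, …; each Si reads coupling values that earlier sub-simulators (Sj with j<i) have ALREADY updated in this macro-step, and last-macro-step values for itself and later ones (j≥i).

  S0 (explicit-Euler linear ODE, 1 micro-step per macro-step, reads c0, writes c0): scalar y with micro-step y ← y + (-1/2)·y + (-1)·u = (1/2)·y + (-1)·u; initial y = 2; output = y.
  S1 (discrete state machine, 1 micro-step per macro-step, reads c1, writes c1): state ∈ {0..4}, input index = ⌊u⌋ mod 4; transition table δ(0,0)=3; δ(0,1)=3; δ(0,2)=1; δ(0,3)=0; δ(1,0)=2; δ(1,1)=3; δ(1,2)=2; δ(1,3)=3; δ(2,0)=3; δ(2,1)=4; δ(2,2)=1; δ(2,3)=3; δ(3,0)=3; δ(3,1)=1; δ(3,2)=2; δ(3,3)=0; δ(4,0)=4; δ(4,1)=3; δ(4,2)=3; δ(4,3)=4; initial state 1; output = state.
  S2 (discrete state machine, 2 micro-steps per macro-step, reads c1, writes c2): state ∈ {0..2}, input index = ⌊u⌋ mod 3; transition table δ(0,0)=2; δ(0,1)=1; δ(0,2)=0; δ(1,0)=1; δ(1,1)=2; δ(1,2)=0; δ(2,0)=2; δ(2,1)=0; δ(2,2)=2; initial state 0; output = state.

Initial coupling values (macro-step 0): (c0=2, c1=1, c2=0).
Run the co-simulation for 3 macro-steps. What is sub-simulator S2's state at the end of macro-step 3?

macro 1: S0 reads c0=2 → after 1×micro: -1; S1 reads c1=1 → after 1×micro: 3; S2 reads c1=3 → after 2×micro: 2 ⇒ (c0=-1, c1=3, c2=2)
macro 2: S0 reads c0=-1 → after 1×micro: 1/2; S1 reads c1=3 → after 1×micro: 0; S2 reads c1=0 → after 2×micro: 2 ⇒ (c0=1/2, c1=0, c2=2)
macro 3: S0 reads c0=1/2 → after 1×micro: -1/4; S1 reads c1=0 → after 1×micro: 3; S2 reads c1=3 → after 2×micro: 2 ⇒ (c0=-1/4, c1=3, c2=2)

S2 state at macro-step 3 = 2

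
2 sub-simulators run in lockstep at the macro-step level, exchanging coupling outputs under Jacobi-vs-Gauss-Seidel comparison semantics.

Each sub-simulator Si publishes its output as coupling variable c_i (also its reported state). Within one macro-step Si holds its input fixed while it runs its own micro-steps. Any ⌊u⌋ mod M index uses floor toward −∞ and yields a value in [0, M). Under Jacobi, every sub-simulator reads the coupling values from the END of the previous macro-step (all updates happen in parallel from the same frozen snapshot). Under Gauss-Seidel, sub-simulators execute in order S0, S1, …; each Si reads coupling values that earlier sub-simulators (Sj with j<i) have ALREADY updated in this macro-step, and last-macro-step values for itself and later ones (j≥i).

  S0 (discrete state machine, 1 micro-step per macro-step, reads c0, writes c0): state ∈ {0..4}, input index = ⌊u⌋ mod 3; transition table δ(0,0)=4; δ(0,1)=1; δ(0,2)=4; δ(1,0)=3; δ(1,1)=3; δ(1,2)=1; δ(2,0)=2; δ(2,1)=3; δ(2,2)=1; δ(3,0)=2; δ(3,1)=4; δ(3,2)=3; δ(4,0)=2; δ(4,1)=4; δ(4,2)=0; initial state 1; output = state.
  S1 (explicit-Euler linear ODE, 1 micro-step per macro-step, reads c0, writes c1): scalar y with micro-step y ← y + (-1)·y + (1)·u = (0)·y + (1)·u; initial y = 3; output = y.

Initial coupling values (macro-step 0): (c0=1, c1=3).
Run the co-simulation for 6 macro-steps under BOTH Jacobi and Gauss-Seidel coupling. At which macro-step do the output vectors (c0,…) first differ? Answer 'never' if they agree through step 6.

first divergence at macro-step: 1

[Jacobi] macro 1: S0 reads c0=1 → after 1×micro: 3; S1 reads c0=1 → after 1×micro: 1 ⇒ (c0=3, c1=1)
[Jacobi] macro 2: S0 reads c0=3 → after 1×micro: 2; S1 reads c0=3 → after 1×micro: 3 ⇒ (c0=2, c1=3)
[Jacobi] macro 3: S0 reads c0=2 → after 1×micro: 1; S1 reads c0=2 → after 1×micro: 2 ⇒ (c0=1, c1=2)
[Jacobi] macro 4: S0 reads c0=1 → after 1×micro: 3; S1 reads c0=1 → after 1×micro: 1 ⇒ (c0=3, c1=1)
[Jacobi] macro 5: S0 reads c0=3 → after 1×micro: 2; S1 reads c0=3 → after 1×micro: 3 ⇒ (c0=2, c1=3)
[Jacobi] macro 6: S0 reads c0=2 → after 1×micro: 1; S1 reads c0=2 → after 1×micro: 2 ⇒ (c0=1, c1=2)
[Gauss-Seidel] macro 1: S0 reads c0=1 → after 1×micro: 3; S1 reads c0=3 → after 1×micro: 3 ⇒ (c0=3, c1=3)
[Gauss-Seidel] macro 2: S0 reads c0=3 → after 1×micro: 2; S1 reads c0=2 → after 1×micro: 2 ⇒ (c0=2, c1=2)
[Gauss-Seidel] macro 3: S0 reads c0=2 → after 1×micro: 1; S1 reads c0=1 → after 1×micro: 1 ⇒ (c0=1, c1=1)
[Gauss-Seidel] macro 4: S0 reads c0=1 → after 1×micro: 3; S1 reads c0=3 → after 1×micro: 3 ⇒ (c0=3, c1=3)
[Gauss-Seidel] macro 5: S0 reads c0=3 → after 1×micro: 2; S1 reads c0=2 → after 1×micro: 2 ⇒ (c0=2, c1=2)
[Gauss-Seidel] macro 6: S0 reads c0=2 → after 1×micro: 1; S1 reads c0=1 → after 1×micro: 1 ⇒ (c0=1, c1=1)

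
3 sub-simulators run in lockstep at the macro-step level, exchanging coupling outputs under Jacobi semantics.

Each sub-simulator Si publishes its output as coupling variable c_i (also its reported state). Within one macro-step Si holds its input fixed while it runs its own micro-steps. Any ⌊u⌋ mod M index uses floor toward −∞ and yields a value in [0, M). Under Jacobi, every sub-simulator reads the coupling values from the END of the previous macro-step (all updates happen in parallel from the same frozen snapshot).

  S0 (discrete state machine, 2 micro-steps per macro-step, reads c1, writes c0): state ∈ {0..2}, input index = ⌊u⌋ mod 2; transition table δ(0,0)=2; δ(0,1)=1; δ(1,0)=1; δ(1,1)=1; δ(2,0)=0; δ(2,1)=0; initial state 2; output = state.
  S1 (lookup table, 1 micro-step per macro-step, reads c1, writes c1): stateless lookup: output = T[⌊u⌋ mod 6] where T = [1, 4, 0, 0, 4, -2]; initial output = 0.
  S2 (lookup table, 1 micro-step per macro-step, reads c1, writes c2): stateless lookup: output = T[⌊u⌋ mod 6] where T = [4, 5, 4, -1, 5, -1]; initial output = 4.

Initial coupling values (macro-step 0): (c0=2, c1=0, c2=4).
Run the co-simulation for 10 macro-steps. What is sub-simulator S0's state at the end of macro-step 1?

macro 1: S0 reads c1=0 → after 2×micro: 2; S1 reads c1=0 → after 1×micro: 1; S2 reads c1=0 → after 1×micro: 4 ⇒ (c0=2, c1=1, c2=4)
macro 2: S0 reads c1=1 → after 2×micro: 1; S1 reads c1=1 → after 1×micro: 4; S2 reads c1=1 → after 1×micro: 5 ⇒ (c0=1, c1=4, c2=5)
macro 3: S0 reads c1=4 → after 2×micro: 1; S1 reads c1=4 → after 1×micro: 4; S2 reads c1=4 → after 1×micro: 5 ⇒ (c0=1, c1=4, c2=5)
macro 4: S0 reads c1=4 → after 2×micro: 1; S1 reads c1=4 → after 1×micro: 4; S2 reads c1=4 → after 1×micro: 5 ⇒ (c0=1, c1=4, c2=5)
macro 5: S0 reads c1=4 → after 2×micro: 1; S1 reads c1=4 → after 1×micro: 4; S2 reads c1=4 → after 1×micro: 5 ⇒ (c0=1, c1=4, c2=5)
macro 6: S0 reads c1=4 → after 2×micro: 1; S1 reads c1=4 → after 1×micro: 4; S2 reads c1=4 → after 1×micro: 5 ⇒ (c0=1, c1=4, c2=5)
macro 7: S0 reads c1=4 → after 2×micro: 1; S1 reads c1=4 → after 1×micro: 4; S2 reads c1=4 → after 1×micro: 5 ⇒ (c0=1, c1=4, c2=5)
macro 8: S0 reads c1=4 → after 2×micro: 1; S1 reads c1=4 → after 1×micro: 4; S2 reads c1=4 → after 1×micro: 5 ⇒ (c0=1, c1=4, c2=5)
macro 9: S0 reads c1=4 → after 2×micro: 1; S1 reads c1=4 → after 1×micro: 4; S2 reads c1=4 → after 1×micro: 5 ⇒ (c0=1, c1=4, c2=5)
macro 10: S0 reads c1=4 → after 2×micro: 1; S1 reads c1=4 → after 1×micro: 4; S2 reads c1=4 → after 1×micro: 5 ⇒ (c0=1, c1=4, c2=5)

S0 state at macro-step 1 = 2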